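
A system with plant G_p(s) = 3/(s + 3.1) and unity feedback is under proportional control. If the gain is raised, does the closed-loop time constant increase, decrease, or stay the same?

decrease

Closed-loop pole is at s = −(3.1+K_p·3); larger K_p moves it further left, so τ = 1/(3.1+K_p·3) decreases.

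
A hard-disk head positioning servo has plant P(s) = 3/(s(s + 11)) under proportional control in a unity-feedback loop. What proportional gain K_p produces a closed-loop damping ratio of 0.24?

Closed-loop characteristic equation: s² + 11s + K_p·3 = 0.
So ω_n = √(3K_p) and 2ζω_n = 11, giving ζ = 11/(2√(3K_p)).
Setting ζ = 0.24: √(3K_p) = 11/(2·0.24) = 22.92, so K_p = 525.2/3 = 175.

K_p = 175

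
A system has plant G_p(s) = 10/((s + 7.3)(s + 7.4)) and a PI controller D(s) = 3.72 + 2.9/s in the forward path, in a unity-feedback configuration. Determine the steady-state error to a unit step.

0

The open loop D(s)G_p(s) has a pole at the origin (type 1), so the static position error constant is infinite and e_ss = 1/(1+∞) = 0.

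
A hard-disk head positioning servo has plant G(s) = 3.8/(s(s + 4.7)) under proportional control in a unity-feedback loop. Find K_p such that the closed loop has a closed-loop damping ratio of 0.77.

Closed-loop characteristic equation: s² + 4.7s + K_p·3.8 = 0.
So ω_n = √(3.8K_p) and 2ζω_n = 4.7, giving ζ = 4.7/(2√(3.8K_p)).
Setting ζ = 0.77: √(3.8K_p) = 4.7/(2·0.77) = 3.052, so K_p = 9.314/3.8 = 2.45.

K_p = 2.45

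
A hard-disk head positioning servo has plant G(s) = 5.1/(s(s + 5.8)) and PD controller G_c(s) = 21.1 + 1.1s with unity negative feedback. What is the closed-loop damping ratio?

Forward path: (21.1 + 1.1s)·5.1/(s(s+5.8)). The closed-loop characteristic equation is s² + (5.8 + 5.1·1.1)s + 5.1·21.1 = 0.
That is s² + 11.41s + 107.6 = 0, so ω_n = 10.37 rad/s and ζ = 11.41/(2·10.37) = 0.55.

ζ = 0.55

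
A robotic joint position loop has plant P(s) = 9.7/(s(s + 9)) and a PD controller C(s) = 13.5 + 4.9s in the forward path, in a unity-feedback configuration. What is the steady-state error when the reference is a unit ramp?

0.0687

The loop has one pole at the origin (type 1). Velocity error constant K_v = lim_{s→0} s·C(s)P(s) = 13.5·9.7/9 = 14.55.
Steady-state error to a unit ramp: e_ss = 1/K_v = 0.0687.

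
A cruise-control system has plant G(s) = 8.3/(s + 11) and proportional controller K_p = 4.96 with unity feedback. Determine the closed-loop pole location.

s = -52.17

Closed-loop transfer function: T(s) = K_p·G(s)/(1 + K_p·G(s)) = 41.17/(s + 11 + 41.17) = 41.17/(s + 52.17).
The closed-loop pole is at s = −52.17.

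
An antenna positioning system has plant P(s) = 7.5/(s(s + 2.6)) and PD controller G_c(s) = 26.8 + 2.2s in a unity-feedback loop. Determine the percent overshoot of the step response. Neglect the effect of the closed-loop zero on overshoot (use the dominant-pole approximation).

Forward path: (26.8 + 2.2s)·7.5/(s(s+2.6)). The closed-loop characteristic equation is s² + (2.6 + 7.5·2.2)s + 7.5·26.8 = 0.
That is s² + 19.1s + 201 = 0, so ω_n = 14.18 rad/s and ζ = 19.1/(2·14.18) = 0.6736.
%OS = 100·exp(−πζ/√(1−ζ²)) = 5.71%.

5.71%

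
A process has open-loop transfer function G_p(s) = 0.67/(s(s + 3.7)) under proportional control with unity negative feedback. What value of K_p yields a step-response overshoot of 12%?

K_p = 16.3

From %OS = 100·exp(−πζ/√(1−ζ²)) = 12%, ζ = −ln(0.12)/√(π²+ln²(0.12)) = 0.5594.
Characteristic equation s² + 3.7s + 0.67K_p = 0 gives ζ = 3.7/(2√(0.67K_p)).
Setting ζ = 0.5594: √(0.67K_p) = 3.7/(2·0.5594) = 3.307, so K_p = 10.94/0.67 = 16.3.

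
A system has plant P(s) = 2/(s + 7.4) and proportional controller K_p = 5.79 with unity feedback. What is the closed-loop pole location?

Closed-loop transfer function: T(s) = K_p·P(s)/(1 + K_p·P(s)) = 11.58/(s + 7.4 + 11.58) = 11.58/(s + 18.98).
The closed-loop pole is at s = −18.98.

s = -18.98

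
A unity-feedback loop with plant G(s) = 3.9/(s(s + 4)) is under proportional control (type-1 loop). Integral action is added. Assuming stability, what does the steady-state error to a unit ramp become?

0

The integrator raises the loop to type 2, so K_v → ∞ and e_ss to a ramp is zero.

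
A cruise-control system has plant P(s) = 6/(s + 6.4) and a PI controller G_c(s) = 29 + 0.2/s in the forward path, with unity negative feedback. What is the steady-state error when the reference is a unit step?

The open loop G_c(s)P(s) has a pole at the origin (type 1), so the static position error constant is infinite and e_ss = 1/(1+∞) = 0.

0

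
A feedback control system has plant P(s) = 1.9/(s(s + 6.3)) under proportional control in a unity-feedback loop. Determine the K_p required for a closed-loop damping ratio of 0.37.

K_p = 38.1

Closed-loop characteristic equation: s² + 6.3s + K_p·1.9 = 0.
So ω_n = √(1.9K_p) and 2ζω_n = 6.3, giving ζ = 6.3/(2√(1.9K_p)).
Setting ζ = 0.37: √(1.9K_p) = 6.3/(2·0.37) = 8.514, so K_p = 72.48/1.9 = 38.1.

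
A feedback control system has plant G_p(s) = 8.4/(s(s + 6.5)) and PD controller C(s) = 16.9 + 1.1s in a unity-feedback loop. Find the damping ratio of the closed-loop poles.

Forward path: (16.9 + 1.1s)·8.4/(s(s+6.5)). The closed-loop characteristic equation is s² + (6.5 + 8.4·1.1)s + 8.4·16.9 = 0.
That is s² + 15.74s + 142 = 0, so ω_n = 11.91 rad/s and ζ = 15.74/(2·11.91) = 0.6605.

ζ = 0.661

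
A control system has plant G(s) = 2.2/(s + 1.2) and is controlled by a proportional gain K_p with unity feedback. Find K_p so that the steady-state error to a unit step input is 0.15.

Steady-state error for a unit step on this type-0 loop is 1/(1 + K_p·G(0)).
G(0) = 1.833. Require 1/(1 + K_p·1.833) = 0.15, so 1 + 1.833·K_p = 6.667.
K_p = (6.667 − 1)/1.833 = 3.09.

K_p = 3.09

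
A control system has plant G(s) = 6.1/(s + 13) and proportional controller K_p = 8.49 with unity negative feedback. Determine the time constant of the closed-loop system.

τ = 0.0154 s

Closed-loop transfer function: T(s) = K_p·G(s)/(1 + K_p·G(s)) = 51.79/(s + 13 + 51.79) = 51.79/(s + 64.79).
Time constant τ = 1/64.79 = 0.0154 s.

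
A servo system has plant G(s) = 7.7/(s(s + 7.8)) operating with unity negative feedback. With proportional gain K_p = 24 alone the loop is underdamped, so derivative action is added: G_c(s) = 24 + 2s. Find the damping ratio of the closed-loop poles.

Forward path: (24 + 2s)·7.7/(s(s+7.8)). The closed-loop characteristic equation is s² + (7.8 + 7.7·2)s + 7.7·24 = 0.
That is s² + 23.2s + 184.8 = 0, so ω_n = 13.59 rad/s and ζ = 23.2/(2·13.59) = 0.8533.

ζ = 0.853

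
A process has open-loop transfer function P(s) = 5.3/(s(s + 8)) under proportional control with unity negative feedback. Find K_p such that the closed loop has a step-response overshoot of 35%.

K_p = 30.1

From %OS = 100·exp(−πζ/√(1−ζ²)) = 35%, ζ = −ln(0.35)/√(π²+ln²(0.35)) = 0.3169.
Characteristic equation s² + 8s + 5.3K_p = 0 gives ζ = 8/(2√(5.3K_p)).
Setting ζ = 0.3169: √(5.3K_p) = 8/(2·0.3169) = 12.62, so K_p = 159.3/5.3 = 30.1.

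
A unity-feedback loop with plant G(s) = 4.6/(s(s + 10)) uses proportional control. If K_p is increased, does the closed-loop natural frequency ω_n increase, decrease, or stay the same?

increase

ω_n = √(4.6·K_p), which grows with K_p.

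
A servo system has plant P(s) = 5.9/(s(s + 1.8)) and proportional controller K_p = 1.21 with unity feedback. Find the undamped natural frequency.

ω_n = 2.67 rad/s

With unity feedback the closed-loop characteristic equation is s² + 1.8s + 1.21·5.9 = s² + 1.8s + 7.139 = 0.
Matching s² + 2ζω_n s + ω_n²: ω_n = √7.139 = 2.672 rad/s and 2ζω_n = 1.8, so ζ = 1.8/(2·2.672) = 0.337.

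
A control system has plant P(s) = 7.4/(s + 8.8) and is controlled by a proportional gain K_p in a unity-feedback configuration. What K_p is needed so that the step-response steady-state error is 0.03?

K_p = 38.5

The loop is type 0, so e_ss(step) = 1/(1 + K_pos) with K_pos = K_p·P(0).
P(0) = 0.8409. Require 1/(1 + K_p·0.8409) = 0.03, so 1 + 0.8409·K_p = 33.33.
K_p = (33.33 − 1)/0.8409 = 38.5.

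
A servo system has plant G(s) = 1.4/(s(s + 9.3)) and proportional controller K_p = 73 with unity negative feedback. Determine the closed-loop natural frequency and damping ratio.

ω_n = 10.1 rad/s, ζ = 0.46

With unity feedback the closed-loop characteristic equation is s² + 9.3s + 73·1.4 = s² + 9.3s + 102.2 = 0.
Matching s² + 2ζω_n s + ω_n²: ω_n = √102.2 = 10.11 rad/s and 2ζω_n = 9.3, so ζ = 9.3/(2·10.11) = 0.46.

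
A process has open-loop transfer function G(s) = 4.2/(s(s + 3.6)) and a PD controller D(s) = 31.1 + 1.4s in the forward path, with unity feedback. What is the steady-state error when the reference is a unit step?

The open loop D(s)G(s) has a pole at the origin (type 1), so the static position error constant is infinite and e_ss = 1/(1+∞) = 0.

0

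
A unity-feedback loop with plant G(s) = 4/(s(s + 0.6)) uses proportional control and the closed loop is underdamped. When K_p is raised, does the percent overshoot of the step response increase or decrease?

Characteristic equation s² + 0.6s + K_p·4 = 0: raising K_p raises ω_n while 2ζω_n = 0.6 is fixed, so ζ falls and overshoot grows.

increase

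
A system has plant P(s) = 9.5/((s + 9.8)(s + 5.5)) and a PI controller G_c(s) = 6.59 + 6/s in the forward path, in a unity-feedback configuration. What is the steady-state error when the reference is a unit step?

The open loop G_c(s)P(s) has a pole at the origin (type 1), so the static position error constant is infinite and e_ss = 1/(1+∞) = 0.

0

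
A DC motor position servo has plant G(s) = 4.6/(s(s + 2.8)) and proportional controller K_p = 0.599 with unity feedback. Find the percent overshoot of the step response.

The closed-loop denominator s² + 2.8s + 2.755 gives ω_n = √2.755 = 1.66 and ζ = 2.8/(2ω_n) = 0.8434.
%OS = 100·exp(−πζ/√(1−ζ²)) = 100·exp(−π·0.8434/√0.2887) = 0.722%.

0.722%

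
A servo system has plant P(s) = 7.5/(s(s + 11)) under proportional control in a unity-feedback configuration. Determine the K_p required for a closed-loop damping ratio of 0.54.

Closed-loop characteristic equation: s² + 11s + K_p·7.5 = 0.
So ω_n = √(7.5K_p) and 2ζω_n = 11, giving ζ = 11/(2√(7.5K_p)).
Setting ζ = 0.54: √(7.5K_p) = 11/(2·0.54) = 10.19, so K_p = 103.7/7.5 = 13.8.

K_p = 13.8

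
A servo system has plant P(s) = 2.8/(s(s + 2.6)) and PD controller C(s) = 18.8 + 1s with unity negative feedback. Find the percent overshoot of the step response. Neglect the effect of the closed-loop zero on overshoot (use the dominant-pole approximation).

28.4%

Forward path: (18.8 + 1s)·2.8/(s(s+2.6)). The closed-loop characteristic equation is s² + (2.6 + 2.8·1)s + 2.8·18.8 = 0.
That is s² + 5.4s + 52.64 = 0, so ω_n = 7.255 rad/s and ζ = 5.4/(2·7.255) = 0.3721.
%OS = 100·exp(−πζ/√(1−ζ²)) = 28.4%.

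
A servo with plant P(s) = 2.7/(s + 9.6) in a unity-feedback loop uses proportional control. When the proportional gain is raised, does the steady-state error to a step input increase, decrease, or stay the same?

decrease

e_ss = 1/(1 + K_p·P(0)); a larger K_p raises the denominator, so e_ss decreases.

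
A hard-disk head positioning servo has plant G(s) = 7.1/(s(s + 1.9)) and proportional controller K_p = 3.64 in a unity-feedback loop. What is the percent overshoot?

From 1 + K_pG(s) = 0: s² + 1.9s + 25.84 = 0 ⇒ ω_n = 5.084, ζ = 0.1869.
%OS = 100·exp(−πζ/√(1−ζ²)) = 100·exp(−π·0.1869/√0.9651) = 55%.

55%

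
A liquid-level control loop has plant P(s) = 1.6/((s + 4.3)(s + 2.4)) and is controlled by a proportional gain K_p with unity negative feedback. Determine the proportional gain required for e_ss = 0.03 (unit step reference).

The loop is type 0, so e_ss(step) = 1/(1 + K_pos) with K_pos = K_p·P(0).
P(0) = 0.155. Require 1/(1 + K_p·0.155) = 0.03, so 1 + 0.155·K_p = 33.33.
K_p = (33.33 − 1)/0.155 = 209.

K_p = 209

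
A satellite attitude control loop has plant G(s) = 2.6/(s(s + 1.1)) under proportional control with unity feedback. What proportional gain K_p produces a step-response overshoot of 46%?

K_p = 2.02

From %OS = 100·exp(−πζ/√(1−ζ²)) = 46%, ζ = −ln(0.46)/√(π²+ln²(0.46)) = 0.24.
Characteristic equation s² + 1.1s + 2.6K_p = 0 gives ζ = 1.1/(2√(2.6K_p)).
Setting ζ = 0.24: √(2.6K_p) = 1.1/(2·0.24) = 2.292, so K_p = 5.254/2.6 = 2.02.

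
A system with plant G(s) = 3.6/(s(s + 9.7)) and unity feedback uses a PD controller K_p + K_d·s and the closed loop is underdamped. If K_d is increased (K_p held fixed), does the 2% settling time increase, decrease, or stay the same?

Characteristic equation s² + (9.7 + 3.6K_d)s + 3.6K_p = 0: raising K_d increases ζω_n = (9.7+3.6K_d)/2 while the loop stays underdamped, so T_s ≈ 4/(ζω_n) decreases.

decrease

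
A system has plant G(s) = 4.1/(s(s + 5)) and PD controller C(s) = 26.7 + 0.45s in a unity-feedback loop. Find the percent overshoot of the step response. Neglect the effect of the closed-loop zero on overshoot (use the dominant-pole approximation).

Forward path: (26.7 + 0.45s)·4.1/(s(s+5)). The closed-loop characteristic equation is s² + (5 + 4.1·0.45)s + 4.1·26.7 = 0.
That is s² + 6.845s + 109.5 = 0, so ω_n = 10.46 rad/s and ζ = 6.845/(2·10.46) = 0.3271.
%OS = 100·exp(−πζ/√(1−ζ²)) = 33.7%.

33.7%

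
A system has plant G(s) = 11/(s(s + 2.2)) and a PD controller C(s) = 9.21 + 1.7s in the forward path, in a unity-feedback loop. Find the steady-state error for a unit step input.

0

The open loop C(s)G(s) has a pole at the origin (type 1), so the static position error constant is infinite and e_ss = 1/(1+∞) = 0.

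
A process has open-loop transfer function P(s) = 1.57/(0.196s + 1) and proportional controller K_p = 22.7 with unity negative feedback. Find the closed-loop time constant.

Closed loop: T(s) = K_p·P/(1+K_p·P) = 35.64/(0.196s + 1 + 35.64), with pole at s = −(1 + 35.64)/0.196 = −186.9.
Closed-loop time constant τ = 1/186.9 = 0.00535 s.

τ = 0.00535 s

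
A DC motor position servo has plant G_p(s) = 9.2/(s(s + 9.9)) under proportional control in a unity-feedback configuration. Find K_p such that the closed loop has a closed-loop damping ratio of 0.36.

K_p = 20.6

Closed-loop characteristic equation: s² + 9.9s + K_p·9.2 = 0.
So ω_n = √(9.2K_p) and 2ζω_n = 9.9, giving ζ = 9.9/(2√(9.2K_p)).
Setting ζ = 0.36: √(9.2K_p) = 9.9/(2·0.36) = 13.75, so K_p = 189.1/9.2 = 20.6.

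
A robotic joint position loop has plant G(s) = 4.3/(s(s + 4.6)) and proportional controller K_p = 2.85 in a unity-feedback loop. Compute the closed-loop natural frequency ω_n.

ω_n = 3.5 rad/s

1 + K_p·G(s) = 0 gives s² + 4.6s + 12.25 = 0.
Matching s² + 2ζω_n s + ω_n²: ω_n = √12.25 = 3.501 rad/s and 2ζω_n = 4.6, so ζ = 4.6/(2·3.501) = 0.657.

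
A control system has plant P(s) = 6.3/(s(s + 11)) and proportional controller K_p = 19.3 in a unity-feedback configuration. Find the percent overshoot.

16.4%

The closed-loop denominator s² + 11s + 121.6 gives ω_n = √121.6 = 11.03 and ζ = 11/(2ω_n) = 0.4988.
%OS = 100·exp(−πζ/√(1−ζ²)) = 100·exp(−π·0.4988/√0.7512) = 16.4%.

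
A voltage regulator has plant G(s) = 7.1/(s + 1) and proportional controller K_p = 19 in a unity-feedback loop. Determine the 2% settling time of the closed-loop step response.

Closed-loop transfer function: T(s) = K_p·G(s)/(1 + K_p·G(s)) = 134.9/(s + 1 + 134.9) = 134.9/(s + 135.9).
Time constant τ = 1/135.9 = 0.007358 s, so the 2% settling time is about 4τ = 0.0294 s.

T_s ≈ 0.0294 s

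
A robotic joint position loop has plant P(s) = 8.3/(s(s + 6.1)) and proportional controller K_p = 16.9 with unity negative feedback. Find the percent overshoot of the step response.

Closed-loop characteristic equation: s² + 6.1s + 140.3 = 0, so ω_n = 11.84 rad/s and ζ = 6.1/(2·11.84) = 0.2575.
%OS = 100·exp(−πζ/√(1−ζ²)) = 100·exp(−π·0.2575/√0.9337) = 43.3%.

43.3%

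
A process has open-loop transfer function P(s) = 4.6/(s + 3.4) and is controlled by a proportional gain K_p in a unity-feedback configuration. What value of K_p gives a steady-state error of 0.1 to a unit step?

For a type-0 loop with proportional control, e_ss = 1/(1 + K_p·P(0)).
P(0) = 1.353. Require 1/(1 + K_p·1.353) = 0.1, so 1 + 1.353·K_p = 10.
K_p = (10 − 1)/1.353 = 6.65.

K_p = 6.65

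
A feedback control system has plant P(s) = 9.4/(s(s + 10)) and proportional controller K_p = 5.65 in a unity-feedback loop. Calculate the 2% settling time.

Closed-loop characteristic equation: s² + 10s + 53.11 = 0, so ω_n = 7.288 rad/s and ζ = 10/(2·7.288) = 0.6861.
2% settling time T_s ≈ 4/(ζω_n) = 4/5 = 0.8 s.

T_s ≈ 0.8 s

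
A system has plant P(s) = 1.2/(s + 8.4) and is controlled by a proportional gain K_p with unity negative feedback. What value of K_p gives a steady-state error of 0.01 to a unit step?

The loop is type 0, so e_ss(step) = 1/(1 + K_pos) with K_pos = K_p·P(0).
P(0) = 0.1429. Require 1/(1 + K_p·0.1429) = 0.01, so 1 + 0.1429·K_p = 100.
K_p = (100 − 1)/0.1429 = 693.

K_p = 693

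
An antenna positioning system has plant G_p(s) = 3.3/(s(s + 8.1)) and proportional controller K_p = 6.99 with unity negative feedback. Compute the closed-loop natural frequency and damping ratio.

ω_n = 4.8 rad/s, ζ = 0.843

With unity feedback the closed-loop characteristic equation is s² + 8.1s + 6.99·3.3 = s² + 8.1s + 23.07 = 0.
Matching s² + 2ζω_n s + ω_n²: ω_n = √23.07 = 4.803 rad/s and 2ζω_n = 8.1, so ζ = 8.1/(2·4.803) = 0.843.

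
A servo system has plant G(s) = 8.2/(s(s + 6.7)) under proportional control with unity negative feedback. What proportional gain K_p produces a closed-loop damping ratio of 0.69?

Closed-loop characteristic equation: s² + 6.7s + K_p·8.2 = 0.
So ω_n = √(8.2K_p) and 2ζω_n = 6.7, giving ζ = 6.7/(2√(8.2K_p)).
Setting ζ = 0.69: √(8.2K_p) = 6.7/(2·0.69) = 4.855, so K_p = 23.57/8.2 = 2.87.

K_p = 2.87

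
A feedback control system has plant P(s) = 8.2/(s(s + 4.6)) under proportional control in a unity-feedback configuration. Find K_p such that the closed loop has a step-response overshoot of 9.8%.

K_p = 1.83

From %OS = 100·exp(−πζ/√(1−ζ²)) = 9.8%, ζ = −ln(0.098)/√(π²+ln²(0.098)) = 0.5945.
Characteristic equation s² + 4.6s + 8.2K_p = 0 gives ζ = 4.6/(2√(8.2K_p)).
Setting ζ = 0.5945: √(8.2K_p) = 4.6/(2·0.5945) = 3.869, so K_p = 14.97/8.2 = 1.83.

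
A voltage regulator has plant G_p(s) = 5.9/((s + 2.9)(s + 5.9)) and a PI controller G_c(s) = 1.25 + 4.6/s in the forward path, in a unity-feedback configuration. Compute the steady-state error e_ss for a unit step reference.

The open loop G_c(s)G_p(s) has a pole at the origin (type 1), so the static position error constant is infinite and e_ss = 1/(1+∞) = 0.

0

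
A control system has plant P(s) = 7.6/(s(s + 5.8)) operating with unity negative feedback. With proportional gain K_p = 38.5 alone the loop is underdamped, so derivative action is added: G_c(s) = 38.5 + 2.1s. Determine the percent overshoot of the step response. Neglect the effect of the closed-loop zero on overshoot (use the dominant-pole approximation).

7.51%

Forward path: (38.5 + 2.1s)·7.6/(s(s+5.8)). The closed-loop characteristic equation is s² + (5.8 + 7.6·2.1)s + 7.6·38.5 = 0.
That is s² + 21.76s + 292.6 = 0, so ω_n = 17.11 rad/s and ζ = 21.76/(2·17.11) = 0.6361.
%OS = 100·exp(−πζ/√(1−ζ²)) = 7.51%.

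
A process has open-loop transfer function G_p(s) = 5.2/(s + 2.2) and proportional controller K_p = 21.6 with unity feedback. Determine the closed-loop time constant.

Closed-loop transfer function: T(s) = K_p·G_p(s)/(1 + K_p·G_p(s)) = 112.3/(s + 2.2 + 112.3) = 112.3/(s + 114.5).
Time constant τ = 1/114.5 = 0.00873 s.

τ = 0.00873 s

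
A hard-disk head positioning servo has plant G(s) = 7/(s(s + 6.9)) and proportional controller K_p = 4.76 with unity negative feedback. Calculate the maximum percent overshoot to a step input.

9.61%

Closed-loop characteristic equation: s² + 6.9s + 33.32 = 0, so ω_n = 5.772 rad/s and ζ = 6.9/(2·5.772) = 0.5977.
%OS = 100·exp(−πζ/√(1−ζ²)) = 100·exp(−π·0.5977/√0.6428) = 9.61%.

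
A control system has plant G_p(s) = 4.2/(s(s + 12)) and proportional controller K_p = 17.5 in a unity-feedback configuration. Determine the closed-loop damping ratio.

ζ = 0.7

With unity feedback the closed-loop characteristic equation is s² + 12s + 17.5·4.2 = s² + 12s + 73.5 = 0.
Matching s² + 2ζω_n s + ω_n²: ω_n = √73.5 = 8.573 rad/s and 2ζω_n = 12, so ζ = 12/(2·8.573) = 0.7.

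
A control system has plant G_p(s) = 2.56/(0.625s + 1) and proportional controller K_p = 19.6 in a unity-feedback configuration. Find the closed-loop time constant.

Closed loop: T(s) = K_p·G_p/(1+K_p·G_p) = 50.18/(0.625s + 1 + 50.18), with pole at s = −(1 + 50.18)/0.625 = −81.88.
Closed-loop time constant τ = 1/81.88 = 0.0122 s.

τ = 0.0122 s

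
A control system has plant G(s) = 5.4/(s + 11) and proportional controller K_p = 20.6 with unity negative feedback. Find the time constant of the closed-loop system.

τ = 0.00818 s

Closed-loop transfer function: T(s) = K_p·G(s)/(1 + K_p·G(s)) = 111.2/(s + 11 + 111.2) = 111.2/(s + 122.2).
Time constant τ = 1/122.2 = 0.00818 s.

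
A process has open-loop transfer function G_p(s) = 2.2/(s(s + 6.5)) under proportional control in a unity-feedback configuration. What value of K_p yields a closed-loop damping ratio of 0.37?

K_p = 35.1

Closed-loop characteristic equation: s² + 6.5s + K_p·2.2 = 0.
So ω_n = √(2.2K_p) and 2ζω_n = 6.5, giving ζ = 6.5/(2√(2.2K_p)).
Setting ζ = 0.37: √(2.2K_p) = 6.5/(2·0.37) = 8.784, so K_p = 77.15/2.2 = 35.1.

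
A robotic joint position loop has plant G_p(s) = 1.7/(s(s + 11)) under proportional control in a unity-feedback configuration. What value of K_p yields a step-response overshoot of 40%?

From %OS = 100·exp(−πζ/√(1−ζ²)) = 40%, ζ = −ln(0.4)/√(π²+ln²(0.4)) = 0.28.
Characteristic equation s² + 11s + 1.7K_p = 0 gives ζ = 11/(2√(1.7K_p)).
Setting ζ = 0.28: √(1.7K_p) = 11/(2·0.28) = 19.64, so K_p = 385.8/1.7 = 227.

K_p = 227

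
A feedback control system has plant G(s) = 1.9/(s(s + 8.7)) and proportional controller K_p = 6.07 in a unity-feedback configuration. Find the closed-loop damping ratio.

1 + K_p·G(s) = 0 gives s² + 8.7s + 11.53 = 0.
Matching s² + 2ζω_n s + ω_n²: ω_n = √11.53 = 3.396 rad/s and 2ζω_n = 8.7, so ζ = 8.7/(2·3.396) = 1.28.

ζ = 1.28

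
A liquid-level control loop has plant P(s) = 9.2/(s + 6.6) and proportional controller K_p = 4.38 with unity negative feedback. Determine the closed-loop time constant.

τ = 0.0213 s

Closed-loop transfer function: T(s) = K_p·P(s)/(1 + K_p·P(s)) = 40.3/(s + 6.6 + 40.3) = 40.3/(s + 46.9).
Time constant τ = 1/46.9 = 0.0213 s.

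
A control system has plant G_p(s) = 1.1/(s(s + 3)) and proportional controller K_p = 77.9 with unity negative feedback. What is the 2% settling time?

Closed-loop characteristic equation: s² + 3s + 85.69 = 0, so ω_n = 9.257 rad/s and ζ = 3/(2·9.257) = 0.162.
2% settling time T_s ≈ 4/(ζω_n) = 4/1.5 = 2.67 s.

T_s ≈ 2.67 s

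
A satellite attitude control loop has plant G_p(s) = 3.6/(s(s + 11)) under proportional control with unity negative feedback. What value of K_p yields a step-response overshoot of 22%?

From %OS = 100·exp(−πζ/√(1−ζ²)) = 22%, ζ = −ln(0.22)/√(π²+ln²(0.22)) = 0.4342.
Characteristic equation s² + 11s + 3.6K_p = 0 gives ζ = 11/(2√(3.6K_p)).
Setting ζ = 0.4342: √(3.6K_p) = 11/(2·0.4342) = 12.67, so K_p = 160.5/3.6 = 44.6.

K_p = 44.6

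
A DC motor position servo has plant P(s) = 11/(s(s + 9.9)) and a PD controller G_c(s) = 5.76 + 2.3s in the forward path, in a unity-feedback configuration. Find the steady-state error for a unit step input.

0

The open loop G_c(s)P(s) has a pole at the origin (type 1), so the static position error constant is infinite and e_ss = 1/(1+∞) = 0.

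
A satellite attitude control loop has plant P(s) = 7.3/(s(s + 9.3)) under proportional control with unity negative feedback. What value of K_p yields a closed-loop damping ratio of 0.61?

K_p = 7.96

Closed-loop characteristic equation: s² + 9.3s + K_p·7.3 = 0.
So ω_n = √(7.3K_p) and 2ζω_n = 9.3, giving ζ = 9.3/(2√(7.3K_p)).
Setting ζ = 0.61: √(7.3K_p) = 9.3/(2·0.61) = 7.623, so K_p = 58.11/7.3 = 7.96.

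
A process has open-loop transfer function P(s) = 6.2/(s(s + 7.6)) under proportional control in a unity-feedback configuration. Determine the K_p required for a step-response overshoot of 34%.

From %OS = 100·exp(−πζ/√(1−ζ²)) = 34%, ζ = −ln(0.34)/√(π²+ln²(0.34)) = 0.3248.
Characteristic equation s² + 7.6s + 6.2K_p = 0 gives ζ = 7.6/(2√(6.2K_p)).
Setting ζ = 0.3248: √(6.2K_p) = 7.6/(2·0.3248) = 11.7, so K_p = 136.9/6.2 = 22.1.

K_p = 22.1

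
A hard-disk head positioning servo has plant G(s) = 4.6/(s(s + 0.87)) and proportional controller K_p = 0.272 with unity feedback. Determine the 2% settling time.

The closed-loop denominator s² + 0.87s + 1.251 gives ω_n = √1.251 = 1.119 and ζ = 0.87/(2ω_n) = 0.3889.
2% settling time T_s ≈ 4/(ζω_n) = 4/0.435 = 9.2 s.

T_s ≈ 9.2 s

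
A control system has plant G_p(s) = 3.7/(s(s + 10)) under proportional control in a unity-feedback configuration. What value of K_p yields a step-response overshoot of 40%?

K_p = 86.2

From %OS = 100·exp(−πζ/√(1−ζ²)) = 40%, ζ = −ln(0.4)/√(π²+ln²(0.4)) = 0.28.
Characteristic equation s² + 10s + 3.7K_p = 0 gives ζ = 10/(2√(3.7K_p)).
Setting ζ = 0.28: √(3.7K_p) = 10/(2·0.28) = 17.86, so K_p = 318.9/3.7 = 86.2.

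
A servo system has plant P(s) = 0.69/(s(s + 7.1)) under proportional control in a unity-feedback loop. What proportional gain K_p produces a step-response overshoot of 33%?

K_p = 165

From %OS = 100·exp(−πζ/√(1−ζ²)) = 33%, ζ = −ln(0.33)/√(π²+ln²(0.33)) = 0.3328.
Characteristic equation s² + 7.1s + 0.69K_p = 0 gives ζ = 7.1/(2√(0.69K_p)).
Setting ζ = 0.3328: √(0.69K_p) = 7.1/(2·0.3328) = 10.67, so K_p = 113.8/0.69 = 165.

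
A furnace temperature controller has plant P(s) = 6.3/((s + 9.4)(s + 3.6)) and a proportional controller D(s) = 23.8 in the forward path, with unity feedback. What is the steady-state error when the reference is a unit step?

The loop is type 0. Static position error constant K_pos = D(0)·P(0) = 23.8·0.1862 = 4.431.
Steady-state error to a unit step: e_ss = 1/(1+K_pos) = 1/5.431 = 0.184.

0.184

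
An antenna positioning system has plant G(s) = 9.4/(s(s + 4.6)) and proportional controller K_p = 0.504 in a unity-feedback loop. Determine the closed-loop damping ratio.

The closed-loop denominator is s(s+4.6) + 0.504·9.4 = s² + 4.6s + 4.738.
Matching s² + 2ζω_n s + ω_n²: ω_n = √4.738 = 2.177 rad/s and 2ζω_n = 4.6, so ζ = 4.6/(2·2.177) = 1.06.

ζ = 1.06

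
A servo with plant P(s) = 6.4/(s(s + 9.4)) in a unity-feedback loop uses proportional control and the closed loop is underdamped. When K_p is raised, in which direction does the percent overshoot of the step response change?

increase

Characteristic equation s² + 9.4s + K_p·6.4 = 0: raising K_p raises ω_n while 2ζω_n = 9.4 is fixed, so ζ falls and overshoot grows.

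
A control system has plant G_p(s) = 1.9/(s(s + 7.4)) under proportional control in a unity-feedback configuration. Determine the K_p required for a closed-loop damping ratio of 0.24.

K_p = 125

Closed-loop characteristic equation: s² + 7.4s + K_p·1.9 = 0.
So ω_n = √(1.9K_p) and 2ζω_n = 7.4, giving ζ = 7.4/(2√(1.9K_p)).
Setting ζ = 0.24: √(1.9K_p) = 7.4/(2·0.24) = 15.42, so K_p = 237.7/1.9 = 125.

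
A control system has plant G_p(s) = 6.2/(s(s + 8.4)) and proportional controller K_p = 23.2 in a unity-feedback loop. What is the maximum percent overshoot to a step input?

30.9%

From 1 + K_pG_p(s) = 0: s² + 8.4s + 143.8 = 0 ⇒ ω_n = 11.99, ζ = 0.3502.
%OS = 100·exp(−πζ/√(1−ζ²)) = 100·exp(−π·0.3502/√0.8774) = 30.9%.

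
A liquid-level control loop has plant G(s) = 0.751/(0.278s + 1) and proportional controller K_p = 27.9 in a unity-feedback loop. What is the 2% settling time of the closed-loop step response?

T_s ≈ 0.0507 s

Closed loop: T(s) = K_p·G/(1+K_p·G) = 20.95/(0.278s + 1 + 20.95), with pole at s = −(1 + 20.95)/0.278 = −78.97.
τ = 1/78.97 = 0.01266 s, so 2% settling time ≈ 4τ = 0.0507 s.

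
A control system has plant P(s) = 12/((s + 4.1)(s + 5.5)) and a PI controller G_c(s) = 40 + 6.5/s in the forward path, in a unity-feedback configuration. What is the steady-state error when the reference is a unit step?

The open loop G_c(s)P(s) has a pole at the origin (type 1), so the static position error constant is infinite and e_ss = 1/(1+∞) = 0.

0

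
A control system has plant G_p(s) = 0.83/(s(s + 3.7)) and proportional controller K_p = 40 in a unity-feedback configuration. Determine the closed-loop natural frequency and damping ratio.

The closed-loop denominator is s(s+3.7) + 40·0.83 = s² + 3.7s + 33.2.
Matching s² + 2ζω_n s + ω_n²: ω_n = √33.2 = 5.762 rad/s and 2ζω_n = 3.7, so ζ = 3.7/(2·5.762) = 0.321.

ω_n = 5.76 rad/s, ζ = 0.321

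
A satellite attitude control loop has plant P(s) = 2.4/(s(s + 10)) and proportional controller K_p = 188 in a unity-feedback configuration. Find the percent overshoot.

Closed-loop characteristic equation: s² + 10s + 451.2 = 0, so ω_n = 21.24 rad/s and ζ = 10/(2·21.24) = 0.2354.
%OS = 100·exp(−πζ/√(1−ζ²)) = 100·exp(−π·0.2354/√0.9446) = 46.7%.

46.7%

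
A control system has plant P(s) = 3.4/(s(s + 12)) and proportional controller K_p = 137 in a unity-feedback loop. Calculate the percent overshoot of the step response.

40.3%

The closed-loop denominator s² + 12s + 465.8 gives ω_n = √465.8 = 21.58 and ζ = 12/(2ω_n) = 0.278.
%OS = 100·exp(−πζ/√(1−ζ²)) = 100·exp(−π·0.278/√0.9227) = 40.3%.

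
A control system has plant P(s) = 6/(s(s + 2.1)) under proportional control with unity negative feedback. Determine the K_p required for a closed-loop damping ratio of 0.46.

Closed-loop characteristic equation: s² + 2.1s + K_p·6 = 0.
So ω_n = √(6K_p) and 2ζω_n = 2.1, giving ζ = 2.1/(2√(6K_p)).
Setting ζ = 0.46: √(6K_p) = 2.1/(2·0.46) = 2.283, so K_p = 5.21/6 = 0.868.

K_p = 0.868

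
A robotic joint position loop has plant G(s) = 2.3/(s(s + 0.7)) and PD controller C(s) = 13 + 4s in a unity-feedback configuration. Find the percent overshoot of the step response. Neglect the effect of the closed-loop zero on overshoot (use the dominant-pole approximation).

Forward path: (13 + 4s)·2.3/(s(s+0.7)). The closed-loop characteristic equation is s² + (0.7 + 2.3·4)s + 2.3·13 = 0.
That is s² + 9.9s + 29.9 = 0, so ω_n = 5.468 rad/s and ζ = 9.9/(2·5.468) = 0.9053.
%OS = 100·exp(−πζ/√(1−ζ²)) = 0.124%.

0.124%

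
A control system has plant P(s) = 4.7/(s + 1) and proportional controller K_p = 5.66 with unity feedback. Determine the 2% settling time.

T_s ≈ 0.145 s

Closed-loop transfer function: T(s) = K_p·P(s)/(1 + K_p·P(s)) = 26.6/(s + 1 + 26.6) = 26.6/(s + 27.6).
Time constant τ = 1/27.6 = 0.03623 s, so the 2% settling time is about 4τ = 0.145 s.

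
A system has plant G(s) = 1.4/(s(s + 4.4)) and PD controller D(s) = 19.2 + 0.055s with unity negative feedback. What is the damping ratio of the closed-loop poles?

ζ = 0.432

Forward path: (19.2 + 0.055s)·1.4/(s(s+4.4)). The closed-loop characteristic equation is s² + (4.4 + 1.4·0.055)s + 1.4·19.2 = 0.
That is s² + 4.477s + 26.88 = 0, so ω_n = 5.185 rad/s and ζ = 4.477/(2·5.185) = 0.4318.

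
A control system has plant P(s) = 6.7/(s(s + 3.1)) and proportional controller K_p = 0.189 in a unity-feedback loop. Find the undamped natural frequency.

ω_n = 1.13 rad/s

1 + K_p·P(s) = 0 gives s² + 3.1s + 1.266 = 0.
Matching s² + 2ζω_n s + ω_n²: ω_n = √1.266 = 1.125 rad/s and 2ζω_n = 3.1, so ζ = 3.1/(2·1.125) = 1.38.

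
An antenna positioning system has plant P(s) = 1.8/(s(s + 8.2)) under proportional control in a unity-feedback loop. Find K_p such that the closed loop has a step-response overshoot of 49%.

K_p = 190

From %OS = 100·exp(−πζ/√(1−ζ²)) = 49%, ζ = −ln(0.49)/√(π²+ln²(0.49)) = 0.2214.
Characteristic equation s² + 8.2s + 1.8K_p = 0 gives ζ = 8.2/(2√(1.8K_p)).
Setting ζ = 0.2214: √(1.8K_p) = 8.2/(2·0.2214) = 18.52, so K_p = 342.8/1.8 = 190.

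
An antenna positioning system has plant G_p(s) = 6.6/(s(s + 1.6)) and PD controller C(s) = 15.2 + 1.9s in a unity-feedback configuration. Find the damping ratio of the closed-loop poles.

ζ = 0.706

Forward path: (15.2 + 1.9s)·6.6/(s(s+1.6)). The closed-loop characteristic equation is s² + (1.6 + 6.6·1.9)s + 6.6·15.2 = 0.
That is s² + 14.14s + 100.3 = 0, so ω_n = 10.02 rad/s and ζ = 14.14/(2·10.02) = 0.7059.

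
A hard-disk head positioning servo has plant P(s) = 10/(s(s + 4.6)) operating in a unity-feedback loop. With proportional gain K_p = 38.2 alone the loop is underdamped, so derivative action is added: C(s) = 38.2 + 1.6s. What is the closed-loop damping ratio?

ζ = 0.527

Forward path: (38.2 + 1.6s)·10/(s(s+4.6)). The closed-loop characteristic equation is s² + (4.6 + 10·1.6)s + 10·38.2 = 0.
That is s² + 20.6s + 382 = 0, so ω_n = 19.54 rad/s and ζ = 20.6/(2·19.54) = 0.527.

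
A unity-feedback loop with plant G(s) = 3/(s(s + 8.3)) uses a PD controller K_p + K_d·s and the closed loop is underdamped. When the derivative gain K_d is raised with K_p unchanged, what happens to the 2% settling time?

Characteristic equation s² + (8.3 + 3K_d)s + 3K_p = 0: raising K_d increases ζω_n = (8.3+3K_d)/2 while the loop stays underdamped, so T_s ≈ 4/(ζω_n) decreases.

decrease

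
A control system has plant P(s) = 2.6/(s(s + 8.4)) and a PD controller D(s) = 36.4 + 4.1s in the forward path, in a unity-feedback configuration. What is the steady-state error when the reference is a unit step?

0

The open loop D(s)P(s) has a pole at the origin (type 1), so the static position error constant is infinite and e_ss = 1/(1+∞) = 0.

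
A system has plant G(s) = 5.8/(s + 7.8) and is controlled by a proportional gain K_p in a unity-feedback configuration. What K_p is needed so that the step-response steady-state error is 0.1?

Steady-state error for a unit step on this type-0 loop is 1/(1 + K_p·G(0)).
G(0) = 0.7436. Require 1/(1 + K_p·0.7436) = 0.1, so 1 + 0.7436·K_p = 10.
K_p = (10 − 1)/0.7436 = 12.1.

K_p = 12.1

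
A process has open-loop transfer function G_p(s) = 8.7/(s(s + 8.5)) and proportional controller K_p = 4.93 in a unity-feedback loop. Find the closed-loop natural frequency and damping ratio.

ω_n = 6.55 rad/s, ζ = 0.649

With unity feedback the closed-loop characteristic equation is s² + 8.5s + 4.93·8.7 = s² + 8.5s + 42.89 = 0.
So ω_n² = 42.89 ⇒ ω_n = 6.549 rad/s, and ζ = 8.5/(2ω_n) = 0.649.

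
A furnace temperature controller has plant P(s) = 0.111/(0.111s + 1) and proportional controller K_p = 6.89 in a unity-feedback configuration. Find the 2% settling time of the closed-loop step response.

T_s ≈ 0.252 s

Closed loop: T(s) = K_p·P/(1+K_p·P) = 0.7648/(0.111s + 1 + 0.7648), with pole at s = −(1 + 0.7648)/0.111 = −15.9.
τ = 1/15.9 = 0.0629 s, so 2% settling time ≈ 4τ = 0.252 s.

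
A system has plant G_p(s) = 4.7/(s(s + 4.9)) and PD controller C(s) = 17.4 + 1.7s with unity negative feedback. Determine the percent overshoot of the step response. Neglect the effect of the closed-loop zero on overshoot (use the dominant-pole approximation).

Forward path: (17.4 + 1.7s)·4.7/(s(s+4.9)). The closed-loop characteristic equation is s² + (4.9 + 4.7·1.7)s + 4.7·17.4 = 0.
That is s² + 12.89s + 81.78 = 0, so ω_n = 9.043 rad/s and ζ = 12.89/(2·9.043) = 0.7127.
%OS = 100·exp(−πζ/√(1−ζ²)) = 4.11%.

4.11%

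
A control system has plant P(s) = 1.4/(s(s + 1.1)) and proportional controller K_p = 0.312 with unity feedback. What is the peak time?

The closed-loop denominator s² + 1.1s + 0.4368 gives ω_n = √0.4368 = 0.6609 and ζ = 1.1/(2ω_n) = 0.8322.
Damped frequency ω_d = ω_n√(1−ζ²) = 0.3665 rad/s, so peak time T_p = π/ω_d = 8.57 s.

T_p = 8.57 s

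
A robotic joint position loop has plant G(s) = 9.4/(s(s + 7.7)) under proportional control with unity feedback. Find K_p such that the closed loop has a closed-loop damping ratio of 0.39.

K_p = 10.4

Closed-loop characteristic equation: s² + 7.7s + K_p·9.4 = 0.
So ω_n = √(9.4K_p) and 2ζω_n = 7.7, giving ζ = 7.7/(2√(9.4K_p)).
Setting ζ = 0.39: √(9.4K_p) = 7.7/(2·0.39) = 9.872, so K_p = 97.45/9.4 = 10.4.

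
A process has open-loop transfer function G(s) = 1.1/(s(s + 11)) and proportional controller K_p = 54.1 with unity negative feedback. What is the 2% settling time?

From 1 + K_pG(s) = 0: s² + 11s + 59.51 = 0 ⇒ ω_n = 7.714, ζ = 0.713.
2% settling time T_s ≈ 4/(ζω_n) = 4/5.5 = 0.727 s.

T_s ≈ 0.727 s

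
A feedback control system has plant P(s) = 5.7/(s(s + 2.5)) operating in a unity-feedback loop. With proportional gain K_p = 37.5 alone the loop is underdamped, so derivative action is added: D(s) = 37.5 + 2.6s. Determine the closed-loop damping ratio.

Forward path: (37.5 + 2.6s)·5.7/(s(s+2.5)). The closed-loop characteristic equation is s² + (2.5 + 5.7·2.6)s + 5.7·37.5 = 0.
That is s² + 17.32s + 213.8 = 0, so ω_n = 14.62 rad/s and ζ = 17.32/(2·14.62) = 0.5923.

ζ = 0.592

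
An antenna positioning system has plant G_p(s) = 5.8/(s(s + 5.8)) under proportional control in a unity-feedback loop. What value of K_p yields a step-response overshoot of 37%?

From %OS = 100·exp(−πζ/√(1−ζ²)) = 37%, ζ = −ln(0.37)/√(π²+ln²(0.37)) = 0.3017.
Characteristic equation s² + 5.8s + 5.8K_p = 0 gives ζ = 5.8/(2√(5.8K_p)).
Setting ζ = 0.3017: √(5.8K_p) = 5.8/(2·0.3017) = 9.611, so K_p = 92.38/5.8 = 15.9.

K_p = 15.9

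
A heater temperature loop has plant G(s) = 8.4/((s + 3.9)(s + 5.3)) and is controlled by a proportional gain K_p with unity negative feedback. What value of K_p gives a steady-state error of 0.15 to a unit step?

K_p = 13.9

Steady-state error for a unit step on this type-0 loop is 1/(1 + K_p·G(0)).
G(0) = 0.4064. Require 1/(1 + K_p·0.4064) = 0.15, so 1 + 0.4064·K_p = 6.667.
K_p = (6.667 − 1)/0.4064 = 13.9.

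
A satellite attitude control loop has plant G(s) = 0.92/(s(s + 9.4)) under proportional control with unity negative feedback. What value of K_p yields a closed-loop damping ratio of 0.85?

K_p = 33.2

Closed-loop characteristic equation: s² + 9.4s + K_p·0.92 = 0.
So ω_n = √(0.92K_p) and 2ζω_n = 9.4, giving ζ = 9.4/(2√(0.92K_p)).
Setting ζ = 0.85: √(0.92K_p) = 9.4/(2·0.85) = 5.529, so K_p = 30.57/0.92 = 33.2.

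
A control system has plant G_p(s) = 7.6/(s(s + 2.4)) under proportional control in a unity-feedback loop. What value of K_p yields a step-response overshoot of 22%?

K_p = 1.01

From %OS = 100·exp(−πζ/√(1−ζ²)) = 22%, ζ = −ln(0.22)/√(π²+ln²(0.22)) = 0.4342.
Characteristic equation s² + 2.4s + 7.6K_p = 0 gives ζ = 2.4/(2√(7.6K_p)).
Setting ζ = 0.4342: √(7.6K_p) = 2.4/(2·0.4342) = 2.764, so K_p = 7.639/7.6 = 1.01.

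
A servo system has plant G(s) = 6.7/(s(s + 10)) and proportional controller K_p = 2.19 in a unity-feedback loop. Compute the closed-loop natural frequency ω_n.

With unity feedback the closed-loop characteristic equation is s² + 10s + 2.19·6.7 = s² + 10s + 14.67 = 0.
Matching s² + 2ζω_n s + ω_n²: ω_n = √14.67 = 3.831 rad/s and 2ζω_n = 10, so ζ = 10/(2·3.831) = 1.31.

ω_n = 3.83 rad/s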